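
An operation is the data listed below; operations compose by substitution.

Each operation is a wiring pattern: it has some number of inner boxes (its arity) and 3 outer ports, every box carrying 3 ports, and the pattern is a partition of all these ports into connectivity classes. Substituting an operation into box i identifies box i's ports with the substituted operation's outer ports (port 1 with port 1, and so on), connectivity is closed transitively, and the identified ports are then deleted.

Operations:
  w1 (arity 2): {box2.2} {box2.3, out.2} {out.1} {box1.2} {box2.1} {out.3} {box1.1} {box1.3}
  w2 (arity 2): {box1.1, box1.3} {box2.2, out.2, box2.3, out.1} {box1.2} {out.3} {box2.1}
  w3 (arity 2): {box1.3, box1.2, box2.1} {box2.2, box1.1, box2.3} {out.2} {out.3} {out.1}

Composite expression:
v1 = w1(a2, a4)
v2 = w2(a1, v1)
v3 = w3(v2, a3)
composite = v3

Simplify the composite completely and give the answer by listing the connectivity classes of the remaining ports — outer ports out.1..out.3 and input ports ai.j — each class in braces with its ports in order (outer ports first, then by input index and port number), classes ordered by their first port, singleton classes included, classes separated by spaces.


{out.1} {out.2} {out.3} {a1.1, a1.3} {a1.2} {a2.1} {a2.2} {a2.3} {a3.1, a3.2, a3.3, a4.3} {a4.1} {a4.2}

After gluing at w3, chains via deleted ports link the a-ports.
the subtree at w1 composes to {out.1} {out.2, a4.3} {out.3} {a2.1} {a2.2} {a2.3} {a4.1} {a4.2} on (a2, a4); out.j = own outer ports
the subtree at w2 composes to {out.1, out.2, a4.3} {out.3} {a1.1, a1.3} {a1.2} {a2.1} {a2.2} {a2.3} {a4.1} {a4.2} on (a1, a2, a4); out.j = own outer ports
the subtree at w3 composes to {out.1} {out.2} {out.3} {a1.1, a1.3} {a1.2} {a2.1} {a2.2} {a2.3} {a3.1, a3.2, a3.3, a4.3} {a4.1} {a4.2} on (a1, a2, a4, a3); out.j = own outer ports


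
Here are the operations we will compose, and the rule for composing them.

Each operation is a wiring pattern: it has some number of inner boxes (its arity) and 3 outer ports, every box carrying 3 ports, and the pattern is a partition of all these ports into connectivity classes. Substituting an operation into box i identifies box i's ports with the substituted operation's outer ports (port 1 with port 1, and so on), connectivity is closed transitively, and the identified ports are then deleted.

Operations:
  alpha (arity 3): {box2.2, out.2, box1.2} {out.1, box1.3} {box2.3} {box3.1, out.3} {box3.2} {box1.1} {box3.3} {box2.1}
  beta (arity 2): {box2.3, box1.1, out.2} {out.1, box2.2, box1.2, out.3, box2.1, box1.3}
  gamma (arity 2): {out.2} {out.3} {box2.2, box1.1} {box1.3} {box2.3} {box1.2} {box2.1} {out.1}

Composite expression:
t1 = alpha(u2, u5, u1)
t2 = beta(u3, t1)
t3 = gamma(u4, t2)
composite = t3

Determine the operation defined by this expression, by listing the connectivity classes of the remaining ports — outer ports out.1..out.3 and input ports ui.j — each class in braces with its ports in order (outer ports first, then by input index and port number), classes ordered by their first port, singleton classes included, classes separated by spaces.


Connectivity passes through glued gamma-boundaries; trace each wire chain.
after alpha, the pattern on (u2, u5, u1) reads {out.1, u2.3} {out.2, u2.2, u5.2} {out.3, u1.1} {u1.2} {u1.3} {u2.1} {u5.1} {u5.3} (out.j = its outer ports)
after beta, the pattern on (u3, u2, u5, u1) reads {out.1, out.3, u2.2, u2.3, u3.2, u3.3, u5.2} {out.2, u1.1, u3.1} {u1.2} {u1.3} {u2.1} {u5.1} {u5.3} (out.j = its outer ports)
after gamma, the pattern on (u4, u3, u2, u5, u1) reads {out.1} {out.2} {out.3} {u1.1, u3.1, u4.1} {u1.2} {u1.3} {u2.1} {u2.2, u2.3, u3.2, u3.3, u5.2} {u4.2} {u4.3} {u5.1} {u5.3} (out.j = its outer ports)

{out.1} {out.2} {out.3} {u1.1, u3.1, u4.1} {u1.2} {u1.3} {u2.1} {u2.2, u2.3, u3.2, u3.3, u5.2} {u4.2} {u4.3} {u5.1} {u5.3}


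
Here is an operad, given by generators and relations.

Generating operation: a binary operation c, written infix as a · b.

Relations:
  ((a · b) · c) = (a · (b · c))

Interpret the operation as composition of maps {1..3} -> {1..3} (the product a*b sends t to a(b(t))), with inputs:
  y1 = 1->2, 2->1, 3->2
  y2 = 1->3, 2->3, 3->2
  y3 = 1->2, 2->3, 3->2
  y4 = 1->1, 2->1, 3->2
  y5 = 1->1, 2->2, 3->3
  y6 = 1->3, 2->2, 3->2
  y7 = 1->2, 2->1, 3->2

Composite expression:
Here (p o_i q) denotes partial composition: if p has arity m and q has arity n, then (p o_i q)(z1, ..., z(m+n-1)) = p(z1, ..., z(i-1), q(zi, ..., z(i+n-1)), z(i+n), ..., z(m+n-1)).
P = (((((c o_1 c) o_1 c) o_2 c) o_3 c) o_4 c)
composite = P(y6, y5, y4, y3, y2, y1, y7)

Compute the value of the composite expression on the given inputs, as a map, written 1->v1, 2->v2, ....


1->3, 2->3, 3->3

(y3 · y2) = 1->2, 2->2, 3->3
(y4 · (y3 · y2)) = 1->1, 2->1, 3->2
(y5 · (y4 · (y3 · y2))) = 1->1, 2->1, 3->2
(y6 · (y5 · (y4 · (y3 · y2)))) = 1->3, 2->3, 3->2
((y6 · (y5 · (y4 · (y3 · y2)))) · y1) = 1->3, 2->3, 3->3
(((y6 · (y5 · (y4 · (y3 · y2)))) · y1) · y7) = 1->3, 2->3, 3->3


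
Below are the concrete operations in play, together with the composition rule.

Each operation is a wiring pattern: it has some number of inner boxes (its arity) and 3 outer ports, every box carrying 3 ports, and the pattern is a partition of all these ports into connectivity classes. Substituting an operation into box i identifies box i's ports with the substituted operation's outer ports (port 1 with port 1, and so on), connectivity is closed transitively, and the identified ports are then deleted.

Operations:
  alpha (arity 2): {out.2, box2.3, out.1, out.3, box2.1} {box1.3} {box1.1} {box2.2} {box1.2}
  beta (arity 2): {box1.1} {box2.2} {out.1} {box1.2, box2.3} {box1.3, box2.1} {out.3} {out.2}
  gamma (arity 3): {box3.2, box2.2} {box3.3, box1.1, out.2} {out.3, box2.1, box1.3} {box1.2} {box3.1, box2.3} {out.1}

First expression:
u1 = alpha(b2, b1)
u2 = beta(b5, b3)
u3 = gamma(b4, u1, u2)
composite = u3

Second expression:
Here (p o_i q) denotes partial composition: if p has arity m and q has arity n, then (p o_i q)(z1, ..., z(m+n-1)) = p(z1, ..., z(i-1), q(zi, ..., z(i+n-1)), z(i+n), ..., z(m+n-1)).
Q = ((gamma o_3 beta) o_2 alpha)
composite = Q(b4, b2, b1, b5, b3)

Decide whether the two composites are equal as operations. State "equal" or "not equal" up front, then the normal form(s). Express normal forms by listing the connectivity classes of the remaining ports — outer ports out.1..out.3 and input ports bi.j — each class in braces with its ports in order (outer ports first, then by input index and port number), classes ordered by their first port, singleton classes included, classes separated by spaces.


equal: each reduces to {out.1} {out.2, b4.1} {out.3, b1.1, b1.3, b4.3} {b1.2} {b2.1} {b2.2} {b2.3} {b3.1, b5.3} {b3.2} {b3.3, b5.2} {b4.2} {b5.1}

Reducing the first expression gives {out.1} {out.2, b4.1} {out.3, b1.1, b1.3, b4.3} {b1.2} {b2.1} {b2.2} {b2.3} {b3.1, b5.3} {b3.2} {b3.3, b5.2} {b4.2} {b5.1}
Reducing the second expression gives {out.1} {out.2, b4.1} {out.3, b1.1, b1.3, b4.3} {b1.2} {b2.1} {b2.2} {b2.3} {b3.1, b5.3} {b3.2} {b3.3, b5.2} {b4.2} {b5.1}
Both agree, so they are equal.


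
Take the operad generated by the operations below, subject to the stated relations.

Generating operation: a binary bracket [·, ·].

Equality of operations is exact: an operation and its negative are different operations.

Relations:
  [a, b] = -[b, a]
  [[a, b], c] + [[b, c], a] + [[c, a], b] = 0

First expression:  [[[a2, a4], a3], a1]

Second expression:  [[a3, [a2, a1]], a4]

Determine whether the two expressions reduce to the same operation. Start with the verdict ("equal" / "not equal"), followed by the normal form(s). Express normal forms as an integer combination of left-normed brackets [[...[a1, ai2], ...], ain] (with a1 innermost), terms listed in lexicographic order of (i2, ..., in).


not equal; first: -[[[a1, a2], a4], a3] + [[[a1, a3], a2], a4] - [[[a1, a3], a4], a2] + [[[a1, a4], a2], a3]; second: [[[a1, a2], a3], a4]

Reducing the first expression gives -[[[a1, a2], a4], a3] + [[[a1, a3], a2], a4] - [[[a1, a3], a4], a2] + [[[a1, a4], a2], a3]
Reducing the second expression gives [[[a1, a2], a3], a4]
The forms do not match — not equal.


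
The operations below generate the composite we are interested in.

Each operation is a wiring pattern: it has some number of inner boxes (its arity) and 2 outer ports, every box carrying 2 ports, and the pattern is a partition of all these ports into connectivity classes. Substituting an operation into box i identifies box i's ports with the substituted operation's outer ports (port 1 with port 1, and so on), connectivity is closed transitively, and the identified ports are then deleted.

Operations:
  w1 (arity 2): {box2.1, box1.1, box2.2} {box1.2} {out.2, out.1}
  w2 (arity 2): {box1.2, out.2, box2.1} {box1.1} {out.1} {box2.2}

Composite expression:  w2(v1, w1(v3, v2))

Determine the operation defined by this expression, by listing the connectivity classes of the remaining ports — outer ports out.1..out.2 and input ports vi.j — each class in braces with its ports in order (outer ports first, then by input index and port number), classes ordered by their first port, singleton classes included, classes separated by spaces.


{out.1} {out.2, v1.2} {v1.1} {v2.1, v2.2, v3.1} {v3.2}


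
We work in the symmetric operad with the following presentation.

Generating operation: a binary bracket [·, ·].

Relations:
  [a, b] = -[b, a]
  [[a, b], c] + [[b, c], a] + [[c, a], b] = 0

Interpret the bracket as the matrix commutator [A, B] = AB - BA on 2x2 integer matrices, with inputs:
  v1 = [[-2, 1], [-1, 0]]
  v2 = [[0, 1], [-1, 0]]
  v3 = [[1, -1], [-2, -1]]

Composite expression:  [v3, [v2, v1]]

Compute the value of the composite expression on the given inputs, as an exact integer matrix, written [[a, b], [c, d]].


[[2, 4], [-4, -2]]

[v2, v1] = [[0, 2], [2, 0]]
[v3, [v2, v1]] = [[2, 4], [-4, -2]]


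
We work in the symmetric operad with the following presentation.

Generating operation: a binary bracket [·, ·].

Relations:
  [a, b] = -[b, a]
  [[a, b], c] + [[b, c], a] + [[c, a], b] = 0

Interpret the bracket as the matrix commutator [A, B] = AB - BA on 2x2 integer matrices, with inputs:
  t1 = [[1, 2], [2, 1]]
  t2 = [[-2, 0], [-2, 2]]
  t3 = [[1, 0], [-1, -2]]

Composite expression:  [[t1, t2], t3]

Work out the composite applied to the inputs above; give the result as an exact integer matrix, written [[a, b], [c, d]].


[[-8, -24], [-32, 8]]

[t1, t2] = [[-4, 8], [-8, 4]]
[[t1, t2], t3] = [[-8, -24], [-32, 8]]


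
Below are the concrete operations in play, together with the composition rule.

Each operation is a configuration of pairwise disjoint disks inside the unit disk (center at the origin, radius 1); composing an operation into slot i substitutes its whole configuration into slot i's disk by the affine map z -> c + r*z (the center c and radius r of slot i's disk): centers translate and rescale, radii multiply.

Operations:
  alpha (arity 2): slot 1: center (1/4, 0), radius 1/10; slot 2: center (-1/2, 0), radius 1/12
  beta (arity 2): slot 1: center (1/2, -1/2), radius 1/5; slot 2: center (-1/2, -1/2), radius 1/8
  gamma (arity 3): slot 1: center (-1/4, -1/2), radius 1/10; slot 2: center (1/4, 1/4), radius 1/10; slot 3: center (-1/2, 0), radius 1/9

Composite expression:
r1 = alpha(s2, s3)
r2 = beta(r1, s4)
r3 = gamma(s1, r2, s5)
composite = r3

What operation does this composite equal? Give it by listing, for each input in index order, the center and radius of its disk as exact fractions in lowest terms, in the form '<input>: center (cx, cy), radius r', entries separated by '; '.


Affine substitution under gamma: radii multiply and s-centers shift.
s1: after 1 affine step, its disk has center (-1/4, -1/2), radius 1/10
s2: after 3 affine steps, its disk has center (61/200, 1/5), radius 1/500
s3: after 3 affine steps, its disk has center (29/100, 1/5), radius 1/600
s4: after 2 affine steps, its disk has center (1/5, 1/5), radius 1/80
s5: after 1 affine step, its disk has center (-1/2, 0), radius 1/9

s1: center (-1/4, -1/2), radius 1/10; s2: center (61/200, 1/5), radius 1/500; s3: center (29/100, 1/5), radius 1/600; s4: center (1/5, 1/5), radius 1/80; s5: center (-1/2, 0), radius 1/9


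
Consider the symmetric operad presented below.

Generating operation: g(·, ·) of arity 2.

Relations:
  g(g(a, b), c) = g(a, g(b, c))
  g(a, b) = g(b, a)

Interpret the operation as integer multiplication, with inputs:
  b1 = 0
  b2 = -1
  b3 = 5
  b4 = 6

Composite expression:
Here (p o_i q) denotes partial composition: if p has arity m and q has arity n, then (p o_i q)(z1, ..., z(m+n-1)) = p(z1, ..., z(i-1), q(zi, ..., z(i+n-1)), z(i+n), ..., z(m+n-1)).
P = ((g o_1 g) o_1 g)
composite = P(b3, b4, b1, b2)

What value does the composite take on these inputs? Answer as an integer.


0

g(b3, b4) = 30
g(g(b3, b4), b1) = 0
g(g(g(b3, b4), b1), b2) = 0


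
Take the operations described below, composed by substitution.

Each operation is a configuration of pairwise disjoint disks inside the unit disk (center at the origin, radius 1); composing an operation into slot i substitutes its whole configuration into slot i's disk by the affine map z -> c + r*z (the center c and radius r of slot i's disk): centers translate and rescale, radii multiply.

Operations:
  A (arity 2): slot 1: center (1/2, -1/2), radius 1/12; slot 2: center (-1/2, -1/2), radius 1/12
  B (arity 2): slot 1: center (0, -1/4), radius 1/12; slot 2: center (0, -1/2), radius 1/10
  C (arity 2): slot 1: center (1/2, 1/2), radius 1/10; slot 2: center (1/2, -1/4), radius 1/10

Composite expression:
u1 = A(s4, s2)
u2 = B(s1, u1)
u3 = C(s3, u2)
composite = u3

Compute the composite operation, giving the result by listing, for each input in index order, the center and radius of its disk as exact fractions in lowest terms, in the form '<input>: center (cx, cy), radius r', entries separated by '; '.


Each s-disk chains the slot maps above it in C; radii multiply.
s3 passes through 1 substitution, ending at center (1/2, 1/2), radius 1/10
s1 passes through 2 substitutions, ending at center (1/2, -11/40), radius 1/120
s4 passes through 3 substitutions, ending at center (101/200, -61/200), radius 1/1200
s2 passes through 3 substitutions, ending at center (99/200, -61/200), radius 1/1200

s1: center (1/2, -11/40), radius 1/120; s2: center (99/200, -61/200), radius 1/1200; s3: center (1/2, 1/2), radius 1/10; s4: center (101/200, -61/200), radius 1/1200


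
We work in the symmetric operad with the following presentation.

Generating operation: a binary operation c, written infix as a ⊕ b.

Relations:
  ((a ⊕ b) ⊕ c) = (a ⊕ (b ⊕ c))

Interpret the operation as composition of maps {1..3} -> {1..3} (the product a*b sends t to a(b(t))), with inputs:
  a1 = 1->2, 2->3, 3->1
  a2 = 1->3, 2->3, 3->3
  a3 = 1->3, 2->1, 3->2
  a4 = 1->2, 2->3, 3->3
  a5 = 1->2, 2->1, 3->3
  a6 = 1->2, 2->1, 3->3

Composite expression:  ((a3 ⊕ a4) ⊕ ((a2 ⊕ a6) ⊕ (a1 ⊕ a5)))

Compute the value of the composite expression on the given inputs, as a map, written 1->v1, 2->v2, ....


1->2, 2->2, 3->2

(a3 ⊕ a4) = 1->1, 2->2, 3->2
(a2 ⊕ a6) = 1->3, 2->3, 3->3
(a1 ⊕ a5) = 1->3, 2->2, 3->1
((a2 ⊕ a6) ⊕ (a1 ⊕ a5)) = 1->3, 2->3, 3->3
((a3 ⊕ a4) ⊕ ((a2 ⊕ a6) ⊕ (a1 ⊕ a5))) = 1->2, 2->2, 3->2


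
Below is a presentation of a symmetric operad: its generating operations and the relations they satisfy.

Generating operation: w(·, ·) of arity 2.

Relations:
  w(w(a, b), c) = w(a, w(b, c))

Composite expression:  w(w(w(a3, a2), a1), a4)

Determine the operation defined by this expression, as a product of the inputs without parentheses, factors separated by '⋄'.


a3 ⋄ a2 ⋄ a1 ⋄ a4


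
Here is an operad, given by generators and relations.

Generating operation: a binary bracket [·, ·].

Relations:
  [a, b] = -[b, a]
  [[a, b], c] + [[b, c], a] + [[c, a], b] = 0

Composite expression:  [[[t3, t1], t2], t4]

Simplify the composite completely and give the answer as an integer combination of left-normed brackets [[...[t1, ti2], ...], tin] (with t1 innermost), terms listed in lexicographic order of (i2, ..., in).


Left-normed coefficients sit on the t1-initial expansion words.
Composite bracket: [[[t3, t1], t2], t4]
Applying ab - ba throughout gives 8 signed words (2^3 = 8).
Words beginning with t1 determine it all:
  word t1t3t2t4 has sign -1, contributing -[[[t1, t3], t2], t4]

-[[[t1, t3], t2], t4]


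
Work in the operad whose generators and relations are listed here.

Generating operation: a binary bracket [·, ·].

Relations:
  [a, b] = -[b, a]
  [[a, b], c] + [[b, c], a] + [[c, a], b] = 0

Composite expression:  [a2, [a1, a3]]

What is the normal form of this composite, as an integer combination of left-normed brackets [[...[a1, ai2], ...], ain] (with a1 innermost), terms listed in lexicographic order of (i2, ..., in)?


-[[a1, a3], a2]

Left-normed coefficients sit on the a1-initial expansion words.
Composite bracket: [a2, [a1, a3]]
Under [a, b] = ab - ba we get 4 signed associative words (2^2 = 4).
The a1-initial words carry the normal form:
  the word a1a3a2 carries sign -1 and contributes -[[a1, a3], a2]


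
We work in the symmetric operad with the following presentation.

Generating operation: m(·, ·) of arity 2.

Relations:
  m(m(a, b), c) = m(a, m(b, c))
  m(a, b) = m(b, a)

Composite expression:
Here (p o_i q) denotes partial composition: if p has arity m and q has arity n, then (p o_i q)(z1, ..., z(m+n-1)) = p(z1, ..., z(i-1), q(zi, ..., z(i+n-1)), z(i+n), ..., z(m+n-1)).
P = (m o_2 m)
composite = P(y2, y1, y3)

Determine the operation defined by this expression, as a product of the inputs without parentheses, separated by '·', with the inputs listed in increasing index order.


y1 · y2 · y3

Both nesting and order wash out for m; what remains is which y's occur.
m(y1, y3) unparenthesizes to y1 · y3
m(y2, m(y1, y3)) unparenthesizes to y2 · y1 · y3
the factors in increasing index order: y1 · y2 · y3


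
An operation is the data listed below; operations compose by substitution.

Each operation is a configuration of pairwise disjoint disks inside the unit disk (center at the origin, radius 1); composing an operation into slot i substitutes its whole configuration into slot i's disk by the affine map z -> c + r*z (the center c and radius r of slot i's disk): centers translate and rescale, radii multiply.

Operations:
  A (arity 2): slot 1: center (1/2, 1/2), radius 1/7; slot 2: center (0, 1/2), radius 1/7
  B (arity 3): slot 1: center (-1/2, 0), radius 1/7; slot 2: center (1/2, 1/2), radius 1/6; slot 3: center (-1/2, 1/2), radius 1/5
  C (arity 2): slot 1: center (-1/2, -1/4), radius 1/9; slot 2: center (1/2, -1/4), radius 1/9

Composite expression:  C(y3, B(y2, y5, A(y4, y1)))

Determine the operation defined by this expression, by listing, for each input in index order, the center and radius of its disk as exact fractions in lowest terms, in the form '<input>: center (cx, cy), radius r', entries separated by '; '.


Affine substitution under C: radii multiply and y-centers shift.
tracing y3 down its 1-map path: center (-1/2, -1/4), radius 1/9
tracing y2 down its 2-map path: center (4/9, -1/4), radius 1/63
tracing y5 down its 2-map path: center (5/9, -7/36), radius 1/54
tracing y4 down its 3-map path: center (41/90, -11/60), radius 1/315
tracing y1 down its 3-map path: center (4/9, -11/60), radius 1/315

y1: center (4/9, -11/60), radius 1/315; y2: center (4/9, -1/4), radius 1/63; y3: center (-1/2, -1/4), radius 1/9; y4: center (41/90, -11/60), radius 1/315; y5: center (5/9, -7/36), radius 1/54


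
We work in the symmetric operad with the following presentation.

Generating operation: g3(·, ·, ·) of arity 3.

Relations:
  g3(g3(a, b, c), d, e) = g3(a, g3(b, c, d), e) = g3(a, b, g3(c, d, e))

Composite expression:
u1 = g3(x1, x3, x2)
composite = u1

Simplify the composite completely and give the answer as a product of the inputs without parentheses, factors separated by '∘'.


x1 ∘ x3 ∘ x2

Every regrouping of g3 is equal, so read the x-inputs in written order.
g3(x1, x3, x2) linearizes to x1 ∘ x3 ∘ x2


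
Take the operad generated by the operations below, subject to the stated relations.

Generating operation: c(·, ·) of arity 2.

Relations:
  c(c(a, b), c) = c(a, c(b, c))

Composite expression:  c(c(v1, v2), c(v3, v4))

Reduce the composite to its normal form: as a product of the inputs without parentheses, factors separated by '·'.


v1 · v2 · v3 · v4

Under associativity of c, the answer is the v's in reading order.
c(v1, v2) reduces to v1 · v2
c(v3, v4) reduces to v3 · v4
c(c(v1, v2), c(v3, v4)) reduces to v1 · v2 · v3 · v4


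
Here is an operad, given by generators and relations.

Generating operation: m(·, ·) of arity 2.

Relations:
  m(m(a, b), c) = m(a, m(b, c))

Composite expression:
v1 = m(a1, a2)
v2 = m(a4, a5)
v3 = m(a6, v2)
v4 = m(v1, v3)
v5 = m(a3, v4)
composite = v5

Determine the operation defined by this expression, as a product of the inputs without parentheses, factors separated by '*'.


a3 * a1 * a2 * a6 * a4 * a5


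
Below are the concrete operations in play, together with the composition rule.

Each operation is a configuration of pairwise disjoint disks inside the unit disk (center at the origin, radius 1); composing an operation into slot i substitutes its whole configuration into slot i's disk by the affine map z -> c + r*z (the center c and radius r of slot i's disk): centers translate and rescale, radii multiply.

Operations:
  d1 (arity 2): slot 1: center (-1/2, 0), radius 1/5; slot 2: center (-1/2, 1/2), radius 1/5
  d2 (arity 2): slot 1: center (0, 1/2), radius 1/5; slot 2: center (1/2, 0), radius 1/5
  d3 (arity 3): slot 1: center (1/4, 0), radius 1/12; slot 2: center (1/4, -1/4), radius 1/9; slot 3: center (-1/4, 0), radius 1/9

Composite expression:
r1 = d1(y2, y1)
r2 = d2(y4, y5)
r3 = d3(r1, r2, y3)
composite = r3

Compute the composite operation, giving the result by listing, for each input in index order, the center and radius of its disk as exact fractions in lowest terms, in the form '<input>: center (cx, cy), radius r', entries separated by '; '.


Below d3, radii multiply path by path; the y-disk centers shift.
y2: after 2 affine steps, its disk has center (5/24, 0), radius 1/60
y1: after 2 affine steps, its disk has center (5/24, 1/24), radius 1/60
y4: after 2 affine steps, its disk has center (1/4, -7/36), radius 1/45
y5: after 2 affine steps, its disk has center (11/36, -1/4), radius 1/45
y3: after 1 affine step, its disk has center (-1/4, 0), radius 1/9

y1: center (5/24, 1/24), radius 1/60; y2: center (5/24, 0), radius 1/60; y3: center (-1/4, 0), radius 1/9; y4: center (1/4, -7/36), radius 1/45; y5: center (11/36, -1/4), radius 1/45


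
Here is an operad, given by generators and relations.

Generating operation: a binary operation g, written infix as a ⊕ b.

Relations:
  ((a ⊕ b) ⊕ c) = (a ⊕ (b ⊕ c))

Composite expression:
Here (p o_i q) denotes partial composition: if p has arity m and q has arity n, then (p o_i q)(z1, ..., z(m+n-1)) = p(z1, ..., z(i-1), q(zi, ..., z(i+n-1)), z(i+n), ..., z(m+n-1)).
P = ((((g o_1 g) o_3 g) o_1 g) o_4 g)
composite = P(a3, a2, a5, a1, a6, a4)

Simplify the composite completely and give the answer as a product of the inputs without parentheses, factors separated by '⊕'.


a3 ⊕ a2 ⊕ a5 ⊕ a1 ⊕ a6 ⊕ a4


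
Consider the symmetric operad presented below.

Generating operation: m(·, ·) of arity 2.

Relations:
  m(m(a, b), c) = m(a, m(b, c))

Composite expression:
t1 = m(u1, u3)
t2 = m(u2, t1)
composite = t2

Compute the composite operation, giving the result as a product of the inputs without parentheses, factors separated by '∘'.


u2 ∘ u1 ∘ u3

Associativity of m dissolves the nesting; only the u-input order survives.
m(u1, u3) spells out as u1 ∘ u3
m(u2, m(u1, u3)) spells out as u2 ∘ u1 ∘ u3


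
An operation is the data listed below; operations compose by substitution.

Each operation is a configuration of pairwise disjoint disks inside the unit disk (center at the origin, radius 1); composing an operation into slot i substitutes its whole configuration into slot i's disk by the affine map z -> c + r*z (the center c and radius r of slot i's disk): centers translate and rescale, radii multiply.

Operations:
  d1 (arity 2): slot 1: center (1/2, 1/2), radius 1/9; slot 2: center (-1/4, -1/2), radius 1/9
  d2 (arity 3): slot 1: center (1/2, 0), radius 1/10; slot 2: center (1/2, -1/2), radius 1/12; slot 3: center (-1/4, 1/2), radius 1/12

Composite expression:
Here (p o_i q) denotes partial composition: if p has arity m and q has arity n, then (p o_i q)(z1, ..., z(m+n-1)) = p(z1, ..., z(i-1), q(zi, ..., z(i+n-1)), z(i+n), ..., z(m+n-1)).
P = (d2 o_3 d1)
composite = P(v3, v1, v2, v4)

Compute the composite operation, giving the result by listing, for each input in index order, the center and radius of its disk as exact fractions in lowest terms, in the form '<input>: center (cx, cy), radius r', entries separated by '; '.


v1: center (1/2, -1/2), radius 1/12; v2: center (-5/24, 13/24), radius 1/108; v3: center (1/2, 0), radius 1/10; v4: center (-13/48, 11/24), radius 1/108

Affine substitution under d2: radii multiply and v-centers shift.
tracing v3 down its 1-map path: center (1/2, 0), radius 1/10
tracing v1 down its 1-map path: center (1/2, -1/2), radius 1/12
tracing v2 down its 2-map path: center (-5/24, 13/24), radius 1/108
tracing v4 down its 2-map path: center (-13/48, 11/24), radius 1/108


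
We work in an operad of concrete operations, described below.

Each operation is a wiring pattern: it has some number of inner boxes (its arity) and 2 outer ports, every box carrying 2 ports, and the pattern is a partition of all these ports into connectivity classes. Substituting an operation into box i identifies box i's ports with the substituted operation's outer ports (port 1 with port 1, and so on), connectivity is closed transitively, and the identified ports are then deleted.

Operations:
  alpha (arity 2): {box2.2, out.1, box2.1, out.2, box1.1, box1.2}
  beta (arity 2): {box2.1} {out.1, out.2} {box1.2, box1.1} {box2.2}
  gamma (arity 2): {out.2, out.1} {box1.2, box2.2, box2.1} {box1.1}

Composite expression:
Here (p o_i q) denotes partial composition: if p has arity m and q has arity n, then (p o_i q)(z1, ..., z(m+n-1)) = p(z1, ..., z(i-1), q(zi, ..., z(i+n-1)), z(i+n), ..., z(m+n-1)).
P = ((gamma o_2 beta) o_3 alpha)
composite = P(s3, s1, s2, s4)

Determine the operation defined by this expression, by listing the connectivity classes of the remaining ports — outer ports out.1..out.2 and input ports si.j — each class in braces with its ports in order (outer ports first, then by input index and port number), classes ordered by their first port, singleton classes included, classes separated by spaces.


{out.1, out.2} {s1.1, s1.2} {s2.1, s2.2, s4.1, s4.2} {s3.1} {s3.2}

Two ports join when wires chain via gamma-identified ports.
the subtree at alpha composes to {out.1, out.2, s2.1, s2.2, s4.1, s4.2} on (s2, s4); out.j = own outer ports
the subtree at beta composes to {out.1, out.2} {s1.1, s1.2} {s2.1, s2.2, s4.1, s4.2} on (s1, s2, s4); out.j = own outer ports
the subtree at gamma composes to {out.1, out.2} {s1.1, s1.2} {s2.1, s2.2, s4.1, s4.2} {s3.1} {s3.2} on (s3, s1, s2, s4); out.j = own outer ports


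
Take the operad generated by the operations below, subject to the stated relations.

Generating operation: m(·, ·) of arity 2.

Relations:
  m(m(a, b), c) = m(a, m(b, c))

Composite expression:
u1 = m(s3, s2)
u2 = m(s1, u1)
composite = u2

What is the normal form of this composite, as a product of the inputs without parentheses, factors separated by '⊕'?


s1 ⊕ s3 ⊕ s2

Under associativity of m, the answer is the s's in reading order.
m(s3, s2) reduces to s3 ⊕ s2
m(s1, m(s3, s2)) reduces to s1 ⊕ s3 ⊕ s2


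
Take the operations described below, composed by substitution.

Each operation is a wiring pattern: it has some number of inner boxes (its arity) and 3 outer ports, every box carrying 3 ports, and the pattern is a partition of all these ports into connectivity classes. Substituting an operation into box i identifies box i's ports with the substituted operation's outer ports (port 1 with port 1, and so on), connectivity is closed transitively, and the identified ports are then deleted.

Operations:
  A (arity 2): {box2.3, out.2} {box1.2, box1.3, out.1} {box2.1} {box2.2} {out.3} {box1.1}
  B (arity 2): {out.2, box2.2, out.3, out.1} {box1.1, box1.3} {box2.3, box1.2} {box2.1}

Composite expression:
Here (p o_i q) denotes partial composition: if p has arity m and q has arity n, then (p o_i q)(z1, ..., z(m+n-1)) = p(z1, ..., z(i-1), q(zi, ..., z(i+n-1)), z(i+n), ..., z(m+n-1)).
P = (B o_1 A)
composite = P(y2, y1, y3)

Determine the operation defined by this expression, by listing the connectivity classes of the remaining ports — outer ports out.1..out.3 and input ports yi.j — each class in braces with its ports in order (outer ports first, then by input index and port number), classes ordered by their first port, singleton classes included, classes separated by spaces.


{out.1, out.2, out.3, y3.2} {y1.1} {y1.2} {y1.3, y3.3} {y2.1} {y2.2, y2.3} {y3.1}

Connectivity passes through glued B-boundaries; trace each wire chain.
stage A: inputs (y2, y1), connectivity {out.1, y2.2, y2.3} {out.2, y1.3} {out.3} {y1.1} {y1.2} {y2.1}, out.j its boundary
stage B: inputs (y2, y1, y3), connectivity {out.1, out.2, out.3, y3.2} {y1.1} {y1.2} {y1.3, y3.3} {y2.1} {y2.2, y2.3} {y3.1}, out.j its boundary


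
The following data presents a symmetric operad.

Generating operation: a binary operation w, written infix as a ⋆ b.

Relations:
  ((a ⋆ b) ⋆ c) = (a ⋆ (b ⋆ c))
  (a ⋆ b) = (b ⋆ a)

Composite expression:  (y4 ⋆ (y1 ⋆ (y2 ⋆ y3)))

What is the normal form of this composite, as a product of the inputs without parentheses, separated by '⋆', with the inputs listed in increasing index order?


Reordering under w is free, so list the y-inputs canonically.
(y2 ⋆ y3) flattens to y2 ⋆ y3
(y1 ⋆ (y2 ⋆ y3)) flattens to y1 ⋆ y2 ⋆ y3
(y4 ⋆ (y1 ⋆ (y2 ⋆ y3))) flattens to y4 ⋆ y1 ⋆ y2 ⋆ y3
commutativity sorts the factors: y1 ⋆ y2 ⋆ y3 ⋆ y4

y1 ⋆ y2 ⋆ y3 ⋆ y4


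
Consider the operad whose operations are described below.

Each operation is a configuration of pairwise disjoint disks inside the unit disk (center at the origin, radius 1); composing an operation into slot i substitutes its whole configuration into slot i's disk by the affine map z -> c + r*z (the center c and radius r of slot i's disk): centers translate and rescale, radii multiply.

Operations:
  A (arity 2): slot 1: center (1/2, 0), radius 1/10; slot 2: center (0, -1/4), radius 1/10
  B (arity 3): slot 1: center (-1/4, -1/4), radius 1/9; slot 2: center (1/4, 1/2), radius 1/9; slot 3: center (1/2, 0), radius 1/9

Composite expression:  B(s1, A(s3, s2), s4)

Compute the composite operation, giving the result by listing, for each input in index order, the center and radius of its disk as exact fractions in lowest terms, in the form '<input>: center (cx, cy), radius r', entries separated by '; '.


s1: center (-1/4, -1/4), radius 1/9; s2: center (1/4, 17/36), radius 1/90; s3: center (11/36, 1/2), radius 1/90; s4: center (1/2, 0), radius 1/9

Affine substitution under B: radii multiply and s-centers shift.
s1 passes through 1 substitution, ending at center (-1/4, -1/4), radius 1/9
s3 passes through 2 substitutions, ending at center (11/36, 1/2), radius 1/90
s2 passes through 2 substitutions, ending at center (1/4, 17/36), radius 1/90
s4 passes through 1 substitution, ending at center (1/2, 0), radius 1/9


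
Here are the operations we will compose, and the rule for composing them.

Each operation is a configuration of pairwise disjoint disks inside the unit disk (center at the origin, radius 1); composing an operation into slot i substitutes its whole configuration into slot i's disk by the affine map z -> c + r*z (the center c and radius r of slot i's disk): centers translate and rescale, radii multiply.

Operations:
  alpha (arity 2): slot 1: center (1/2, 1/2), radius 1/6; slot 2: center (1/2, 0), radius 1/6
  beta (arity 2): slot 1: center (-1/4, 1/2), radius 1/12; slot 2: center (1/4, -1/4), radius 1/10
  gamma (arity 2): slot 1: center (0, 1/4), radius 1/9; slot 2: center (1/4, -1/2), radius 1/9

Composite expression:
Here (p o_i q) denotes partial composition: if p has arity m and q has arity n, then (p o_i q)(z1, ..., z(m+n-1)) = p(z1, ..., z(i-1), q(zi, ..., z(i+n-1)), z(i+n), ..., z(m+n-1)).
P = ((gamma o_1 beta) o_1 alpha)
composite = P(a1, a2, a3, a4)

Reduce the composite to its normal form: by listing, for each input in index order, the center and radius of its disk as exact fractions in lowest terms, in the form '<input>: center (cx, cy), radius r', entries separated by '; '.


a1: center (-5/216, 67/216), radius 1/648; a2: center (-5/216, 11/36), radius 1/648; a3: center (1/36, 2/9), radius 1/90; a4: center (1/4, -1/2), radius 1/9


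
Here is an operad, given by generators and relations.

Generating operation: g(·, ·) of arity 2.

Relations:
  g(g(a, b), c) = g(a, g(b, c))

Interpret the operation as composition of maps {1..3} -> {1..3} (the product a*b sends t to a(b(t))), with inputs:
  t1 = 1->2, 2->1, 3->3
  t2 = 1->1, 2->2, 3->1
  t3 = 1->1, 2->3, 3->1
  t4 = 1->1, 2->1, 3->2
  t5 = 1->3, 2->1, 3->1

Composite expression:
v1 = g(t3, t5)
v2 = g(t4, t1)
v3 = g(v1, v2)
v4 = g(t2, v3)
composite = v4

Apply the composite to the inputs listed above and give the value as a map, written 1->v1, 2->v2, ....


1->1, 2->1, 3->1


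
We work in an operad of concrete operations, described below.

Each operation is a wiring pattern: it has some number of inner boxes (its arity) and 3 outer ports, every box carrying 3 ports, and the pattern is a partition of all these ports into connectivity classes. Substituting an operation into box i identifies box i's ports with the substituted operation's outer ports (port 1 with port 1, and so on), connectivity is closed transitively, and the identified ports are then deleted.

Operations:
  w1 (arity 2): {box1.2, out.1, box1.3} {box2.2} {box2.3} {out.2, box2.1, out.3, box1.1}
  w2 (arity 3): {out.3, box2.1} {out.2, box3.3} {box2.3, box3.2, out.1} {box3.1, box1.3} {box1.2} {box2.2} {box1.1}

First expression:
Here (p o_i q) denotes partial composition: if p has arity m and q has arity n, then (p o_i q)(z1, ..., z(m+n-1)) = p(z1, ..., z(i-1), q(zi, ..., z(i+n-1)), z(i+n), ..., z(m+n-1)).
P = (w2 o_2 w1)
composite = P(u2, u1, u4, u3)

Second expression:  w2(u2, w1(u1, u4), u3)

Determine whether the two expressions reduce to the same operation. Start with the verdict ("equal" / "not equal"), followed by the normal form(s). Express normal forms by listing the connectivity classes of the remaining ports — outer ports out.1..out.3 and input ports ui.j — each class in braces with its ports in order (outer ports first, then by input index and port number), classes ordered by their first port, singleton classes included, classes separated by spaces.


equal; both compose to {out.1, u1.1, u3.2, u4.1} {out.2, u3.3} {out.3, u1.2, u1.3} {u2.1} {u2.2} {u2.3, u3.1} {u4.2} {u4.3}

The first expression, normalized: {out.1, u1.1, u3.2, u4.1} {out.2, u3.3} {out.3, u1.2, u1.3} {u2.1} {u2.2} {u2.3, u3.1} {u4.2} {u4.3}
The second expression, normalized: {out.1, u1.1, u3.2, u4.1} {out.2, u3.3} {out.3, u1.2, u1.3} {u2.1} {u2.2} {u2.3, u3.1} {u4.2} {u4.3}
Same normal form: equal.


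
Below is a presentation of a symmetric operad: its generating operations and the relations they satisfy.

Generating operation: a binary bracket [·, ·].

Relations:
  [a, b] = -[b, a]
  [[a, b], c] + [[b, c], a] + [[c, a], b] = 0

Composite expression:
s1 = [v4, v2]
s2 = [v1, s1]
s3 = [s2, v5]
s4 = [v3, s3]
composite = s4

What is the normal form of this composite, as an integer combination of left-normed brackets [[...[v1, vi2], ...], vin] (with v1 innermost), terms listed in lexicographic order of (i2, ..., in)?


[[[[v1, v2], v4], v5], v3] - [[[[v1, v4], v2], v5], v3]

In the tensor algebra, words opening v1 carry the v1-anchored form.
Composite bracket: [v3, [[v1, [v4, v2]], v5]]
Applying ab - ba throughout gives 16 signed words (2^4 = 16).
Coefficients come from the v1-initial words:
  sign of v1v2v4v5v3 is +1, so it contributes +[[[[v1, v2], v4], v5], v3]
  sign of v1v4v2v5v3 is -1, so it contributes -[[[[v1, v4], v2], v5], v3]


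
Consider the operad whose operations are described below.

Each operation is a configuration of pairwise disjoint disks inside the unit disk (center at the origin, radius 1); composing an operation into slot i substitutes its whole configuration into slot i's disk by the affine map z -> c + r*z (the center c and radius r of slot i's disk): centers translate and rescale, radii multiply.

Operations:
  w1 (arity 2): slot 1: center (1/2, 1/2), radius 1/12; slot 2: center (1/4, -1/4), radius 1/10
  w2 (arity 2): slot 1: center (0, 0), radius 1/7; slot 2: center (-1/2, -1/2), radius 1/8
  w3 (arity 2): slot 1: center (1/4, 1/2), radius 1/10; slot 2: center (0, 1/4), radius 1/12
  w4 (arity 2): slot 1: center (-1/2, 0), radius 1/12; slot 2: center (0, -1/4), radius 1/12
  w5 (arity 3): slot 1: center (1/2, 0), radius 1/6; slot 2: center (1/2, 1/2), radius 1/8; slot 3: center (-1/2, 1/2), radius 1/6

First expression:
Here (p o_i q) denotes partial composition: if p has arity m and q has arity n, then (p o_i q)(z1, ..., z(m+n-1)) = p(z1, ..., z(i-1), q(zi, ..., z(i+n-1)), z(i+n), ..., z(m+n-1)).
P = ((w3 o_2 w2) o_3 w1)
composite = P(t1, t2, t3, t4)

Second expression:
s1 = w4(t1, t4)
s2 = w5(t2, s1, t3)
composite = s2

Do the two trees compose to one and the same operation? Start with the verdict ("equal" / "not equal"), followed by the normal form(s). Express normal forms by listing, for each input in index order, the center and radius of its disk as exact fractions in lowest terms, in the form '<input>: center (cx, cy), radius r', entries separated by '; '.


not equal; the first gives t1: center (1/4, 1/2), radius 1/10; t2: center (0, 1/4), radius 1/84; t3: center (-7/192, 41/192), radius 1/1152; t4: center (-5/128, 79/384), radius 1/960 and the second t1: center (7/16, 1/2), radius 1/96; t2: center (1/2, 0), radius 1/6; t3: center (-1/2, 1/2), radius 1/6; t4: center (1/2, 15/32), radius 1/96

The first expression, normalized: t1: center (1/4, 1/2), radius 1/10; t2: center (0, 1/4), radius 1/84; t3: center (-7/192, 41/192), radius 1/1152; t4: center (-5/128, 79/384), radius 1/960
The second expression, normalized: t1: center (7/16, 1/2), radius 1/96; t2: center (1/2, 0), radius 1/6; t3: center (-1/2, 1/2), radius 1/6; t4: center (1/2, 15/32), radius 1/96
They disagree, so not equal.


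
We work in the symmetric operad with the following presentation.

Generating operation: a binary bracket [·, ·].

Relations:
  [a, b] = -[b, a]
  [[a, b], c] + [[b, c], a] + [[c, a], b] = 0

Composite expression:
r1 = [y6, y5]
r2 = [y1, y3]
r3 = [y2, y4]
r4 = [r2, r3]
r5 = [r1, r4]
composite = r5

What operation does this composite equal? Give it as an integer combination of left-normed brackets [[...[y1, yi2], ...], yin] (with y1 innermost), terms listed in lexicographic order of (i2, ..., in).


[[[[[y1, y3], y2], y4], y5], y6] - [[[[[y1, y3], y2], y4], y6], y5] - [[[[[y1, y3], y4], y2], y5], y6] + [[[[[y1, y3], y4], y2], y6], y5]

Antisymmetry and Jacobi reduce to y1-anchored left-normed brackets.
Composite bracket: [[y6, y5], [[y1, y3], [y2, y4]]]
Each bracket splits as ab - ba, giving 32 signed words (2^5 = 32).
Only words starting with y1 matter:
  the word y1y3y2y4y5y6 carries sign +1 and contributes +[[[[[y1, y3], y2], y4], y5], y6]
  the word y1y3y2y4y6y5 carries sign -1 and contributes -[[[[[y1, y3], y2], y4], y6], y5]
  the word y1y3y4y2y5y6 carries sign -1 and contributes -[[[[[y1, y3], y4], y2], y5], y6]
  the word y1y3y4y2y6y5 carries sign +1 and contributes +[[[[[y1, y3], y4], y2], y6], y5]


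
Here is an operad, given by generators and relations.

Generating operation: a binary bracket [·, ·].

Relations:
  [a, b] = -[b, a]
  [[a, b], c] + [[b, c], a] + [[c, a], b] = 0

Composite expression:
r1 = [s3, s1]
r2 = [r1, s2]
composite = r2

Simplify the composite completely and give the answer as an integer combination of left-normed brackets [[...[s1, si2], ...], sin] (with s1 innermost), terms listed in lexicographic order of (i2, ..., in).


-[[s1, s3], s2]

In the tensor algebra, words opening s1 carry the s1-anchored form.
Composite bracket: [[s3, s1], s2]
Each bracket splits as ab - ba, giving 4 signed words (2^2 = 4).
Collect the words opening with s1:
  s1s3s2 (sign -1) contributes -[[s1, s3], s2]
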